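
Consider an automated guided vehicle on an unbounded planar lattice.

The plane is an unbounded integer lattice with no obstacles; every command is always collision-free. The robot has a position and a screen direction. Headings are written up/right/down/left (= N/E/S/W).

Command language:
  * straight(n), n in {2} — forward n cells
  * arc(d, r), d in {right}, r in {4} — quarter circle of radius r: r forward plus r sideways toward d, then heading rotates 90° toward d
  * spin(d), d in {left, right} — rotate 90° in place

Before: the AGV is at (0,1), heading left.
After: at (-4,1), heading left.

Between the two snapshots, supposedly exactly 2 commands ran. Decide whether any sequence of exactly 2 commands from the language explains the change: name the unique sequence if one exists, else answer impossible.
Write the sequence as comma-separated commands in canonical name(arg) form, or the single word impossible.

key: still facing W at the end — nothing in the sequence rotates
from: at (0,1), heading left
[1] after straight(2): at (-2,1), heading left
[2] after straight(2): at (-4,1), heading left
all 16 alternatives checked — unique.

straight(2), straight(2)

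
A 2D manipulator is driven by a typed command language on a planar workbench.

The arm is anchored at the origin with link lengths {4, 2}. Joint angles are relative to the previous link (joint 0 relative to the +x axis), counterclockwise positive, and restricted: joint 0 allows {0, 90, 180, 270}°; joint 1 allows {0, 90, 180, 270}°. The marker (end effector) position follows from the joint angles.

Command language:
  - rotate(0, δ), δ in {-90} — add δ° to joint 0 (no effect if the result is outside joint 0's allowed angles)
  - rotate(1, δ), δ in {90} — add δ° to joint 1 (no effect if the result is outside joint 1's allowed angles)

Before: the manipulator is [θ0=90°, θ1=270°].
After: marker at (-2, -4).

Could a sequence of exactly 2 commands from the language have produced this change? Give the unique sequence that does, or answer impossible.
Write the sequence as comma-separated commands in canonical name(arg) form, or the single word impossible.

rotate(0, -90), rotate(0, -90)

initial: [θ0=90°, θ1=270°]
t=1 rotate(0, -90) ⇒ [θ0=0°, θ1=270°]
t=2 rotate(0, -90) ⇒ [θ0=270°, θ1=270°]
no rival 2-sequence matches.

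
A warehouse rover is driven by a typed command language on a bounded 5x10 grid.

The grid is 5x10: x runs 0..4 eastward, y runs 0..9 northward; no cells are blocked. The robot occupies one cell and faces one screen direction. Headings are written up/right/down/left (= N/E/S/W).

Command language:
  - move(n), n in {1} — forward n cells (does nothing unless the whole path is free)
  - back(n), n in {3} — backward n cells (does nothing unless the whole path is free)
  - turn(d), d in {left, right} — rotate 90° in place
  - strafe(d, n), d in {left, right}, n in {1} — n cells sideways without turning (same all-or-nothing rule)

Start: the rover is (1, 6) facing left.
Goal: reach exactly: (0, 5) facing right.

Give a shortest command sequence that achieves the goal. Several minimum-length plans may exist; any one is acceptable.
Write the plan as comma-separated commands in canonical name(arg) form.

begin: (1, 6) facing left
step 1 (move(1)): (0, 6) facing left
step 2 (strafe(left, 1)): (0, 5) facing left
step 3 (turn(right)): (0, 5) facing up
step 4 (turn(right)): (0, 5) facing right
shorter routes all fall short; 4 is best.

move(1), strafe(left, 1), turn(right), turn(right)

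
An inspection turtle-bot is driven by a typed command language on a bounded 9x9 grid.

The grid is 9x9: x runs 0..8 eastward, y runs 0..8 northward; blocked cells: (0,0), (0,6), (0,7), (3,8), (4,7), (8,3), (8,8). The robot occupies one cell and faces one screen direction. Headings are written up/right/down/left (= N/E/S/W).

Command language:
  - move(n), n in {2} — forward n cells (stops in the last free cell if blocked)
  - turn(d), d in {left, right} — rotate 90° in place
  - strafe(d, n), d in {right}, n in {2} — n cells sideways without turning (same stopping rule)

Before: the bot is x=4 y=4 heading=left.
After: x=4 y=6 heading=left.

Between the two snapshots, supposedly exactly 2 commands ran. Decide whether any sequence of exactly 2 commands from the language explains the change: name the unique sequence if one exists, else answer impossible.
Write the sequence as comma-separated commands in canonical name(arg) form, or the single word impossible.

strafe(right, 2), strafe(right, 2)

key: the second strafe(right, 2) is stopped early by the blocked cell at (4,7)
start: x=4 y=4 heading=left
[1] after strafe(right, 2): x=4 y=6 heading=left
[2] after strafe(right, 2): x=4 y=6 heading=left
all 16 alternatives checked — unique.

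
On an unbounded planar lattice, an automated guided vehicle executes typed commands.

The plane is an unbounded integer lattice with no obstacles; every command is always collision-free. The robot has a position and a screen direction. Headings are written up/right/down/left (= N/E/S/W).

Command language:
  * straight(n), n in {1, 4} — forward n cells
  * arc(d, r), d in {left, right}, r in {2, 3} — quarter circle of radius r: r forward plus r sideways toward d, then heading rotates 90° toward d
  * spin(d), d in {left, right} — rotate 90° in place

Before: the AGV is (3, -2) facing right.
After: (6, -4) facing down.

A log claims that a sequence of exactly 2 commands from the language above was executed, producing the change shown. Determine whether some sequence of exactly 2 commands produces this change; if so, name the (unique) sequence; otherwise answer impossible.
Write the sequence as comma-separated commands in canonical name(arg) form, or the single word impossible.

key: running arc(right, 2) before straight(1) would end elsewhere — order is forced
start: (3, -2) facing right
[1] after straight(1): (4, -2) facing right
[2] after arc(right, 2): (6, -4) facing down
all 64 alternatives checked — unique.

straight(1), arc(right, 2)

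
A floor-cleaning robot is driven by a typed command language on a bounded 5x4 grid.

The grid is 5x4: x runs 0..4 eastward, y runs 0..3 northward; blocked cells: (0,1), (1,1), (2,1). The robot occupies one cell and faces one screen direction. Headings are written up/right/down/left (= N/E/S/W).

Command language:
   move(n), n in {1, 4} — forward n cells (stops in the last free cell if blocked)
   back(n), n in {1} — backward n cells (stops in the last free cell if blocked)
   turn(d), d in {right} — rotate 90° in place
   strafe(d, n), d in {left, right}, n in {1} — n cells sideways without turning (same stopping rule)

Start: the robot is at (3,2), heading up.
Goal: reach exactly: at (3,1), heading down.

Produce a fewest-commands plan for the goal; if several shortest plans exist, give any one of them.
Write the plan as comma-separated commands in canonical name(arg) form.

turn(right), turn(right), move(1)

initial: at (3,2), heading up
1. turn(right) → at (3,2), heading right
2. turn(right) → at (3,2), heading down
3. move(1) → at (3,1), heading down
no 2-step plan works, so 3 is optimal.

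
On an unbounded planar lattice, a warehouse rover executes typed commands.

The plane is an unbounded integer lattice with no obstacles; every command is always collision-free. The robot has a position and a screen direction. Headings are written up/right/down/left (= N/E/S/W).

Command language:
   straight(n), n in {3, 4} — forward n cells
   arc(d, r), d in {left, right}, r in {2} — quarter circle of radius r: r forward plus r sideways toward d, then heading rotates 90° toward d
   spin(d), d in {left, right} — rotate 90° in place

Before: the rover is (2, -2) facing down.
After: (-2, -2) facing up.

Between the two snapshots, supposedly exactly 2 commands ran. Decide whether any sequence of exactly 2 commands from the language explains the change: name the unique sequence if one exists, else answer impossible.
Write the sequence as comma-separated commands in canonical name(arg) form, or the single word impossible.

key: position moved to (-2,-2) AND the heading swung to N — translation plus rotation needed
start: (2, -2) facing down
1. arc(right, 2) → (0, -4) facing left
2. arc(right, 2) → (-2, -2) facing up
no other 2-command option fits: unique.

arc(right, 2), arc(right, 2)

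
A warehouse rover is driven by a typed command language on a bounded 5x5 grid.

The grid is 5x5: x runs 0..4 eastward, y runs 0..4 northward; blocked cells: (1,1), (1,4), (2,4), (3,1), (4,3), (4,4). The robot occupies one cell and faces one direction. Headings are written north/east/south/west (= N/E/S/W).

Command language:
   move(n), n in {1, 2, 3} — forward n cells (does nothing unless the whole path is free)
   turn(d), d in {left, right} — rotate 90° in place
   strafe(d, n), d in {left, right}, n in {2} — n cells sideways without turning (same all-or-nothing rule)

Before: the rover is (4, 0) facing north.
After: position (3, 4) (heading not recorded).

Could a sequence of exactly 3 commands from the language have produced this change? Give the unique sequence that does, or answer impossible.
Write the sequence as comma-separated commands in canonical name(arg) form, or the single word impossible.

no 3-step route produces this change.

impossible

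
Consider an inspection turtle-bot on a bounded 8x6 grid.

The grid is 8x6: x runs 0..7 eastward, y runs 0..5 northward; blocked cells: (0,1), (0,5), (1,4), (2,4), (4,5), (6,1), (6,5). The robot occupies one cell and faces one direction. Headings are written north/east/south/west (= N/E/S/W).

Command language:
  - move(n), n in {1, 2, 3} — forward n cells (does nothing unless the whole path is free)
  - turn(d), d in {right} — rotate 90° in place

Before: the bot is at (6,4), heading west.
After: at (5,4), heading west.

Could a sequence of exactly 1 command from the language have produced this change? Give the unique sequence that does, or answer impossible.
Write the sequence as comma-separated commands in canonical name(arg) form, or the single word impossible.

move(1)

key: heading stays W — the single command does not turn
initial: at (6,4), heading west
1. move(1) → at (5,4), heading west
uniquely the one of 4 1-step routes that fits.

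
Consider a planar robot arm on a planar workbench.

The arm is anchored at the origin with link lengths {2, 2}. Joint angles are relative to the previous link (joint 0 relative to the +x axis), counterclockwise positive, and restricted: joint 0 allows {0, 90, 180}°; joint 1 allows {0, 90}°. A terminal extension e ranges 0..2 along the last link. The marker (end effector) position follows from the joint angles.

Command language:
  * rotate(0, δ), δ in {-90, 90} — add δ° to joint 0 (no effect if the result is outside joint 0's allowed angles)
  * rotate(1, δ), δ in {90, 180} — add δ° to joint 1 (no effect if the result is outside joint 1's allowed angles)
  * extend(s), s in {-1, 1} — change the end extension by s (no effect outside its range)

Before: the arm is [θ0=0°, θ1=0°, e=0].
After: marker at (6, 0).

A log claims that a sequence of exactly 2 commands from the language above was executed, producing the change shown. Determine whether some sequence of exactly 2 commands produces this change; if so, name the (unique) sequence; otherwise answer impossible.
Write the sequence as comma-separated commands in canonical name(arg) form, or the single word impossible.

extend(1), extend(1)

initial: [θ0=0°, θ1=0°, e=0]
t=1 extend(1) ⇒ [θ0=0°, θ1=0°, e=1]
t=2 extend(1) ⇒ [θ0=0°, θ1=0°, e=2]
no rival 2-sequence matches.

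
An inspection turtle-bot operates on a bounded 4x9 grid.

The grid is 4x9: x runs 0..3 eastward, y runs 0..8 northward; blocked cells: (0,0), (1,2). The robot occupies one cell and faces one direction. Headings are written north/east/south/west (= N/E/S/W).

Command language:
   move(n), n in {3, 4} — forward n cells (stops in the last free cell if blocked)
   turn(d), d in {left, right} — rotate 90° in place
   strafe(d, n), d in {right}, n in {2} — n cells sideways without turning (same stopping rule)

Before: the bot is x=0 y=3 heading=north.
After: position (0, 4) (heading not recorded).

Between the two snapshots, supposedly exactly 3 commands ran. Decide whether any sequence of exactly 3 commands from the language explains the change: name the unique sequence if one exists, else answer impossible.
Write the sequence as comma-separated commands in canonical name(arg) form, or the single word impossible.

move(3), turn(right), strafe(right, 2)

key: running strafe(right, 2) before move(3) would end elsewhere — order is forced
start: x=0 y=3 heading=north
step 1 (move(3)): x=0 y=6 heading=north
step 2 (turn(right)): x=0 y=6 heading=east
step 3 (strafe(right, 2)): x=0 y=4 heading=east
all 125 alternatives checked — unique.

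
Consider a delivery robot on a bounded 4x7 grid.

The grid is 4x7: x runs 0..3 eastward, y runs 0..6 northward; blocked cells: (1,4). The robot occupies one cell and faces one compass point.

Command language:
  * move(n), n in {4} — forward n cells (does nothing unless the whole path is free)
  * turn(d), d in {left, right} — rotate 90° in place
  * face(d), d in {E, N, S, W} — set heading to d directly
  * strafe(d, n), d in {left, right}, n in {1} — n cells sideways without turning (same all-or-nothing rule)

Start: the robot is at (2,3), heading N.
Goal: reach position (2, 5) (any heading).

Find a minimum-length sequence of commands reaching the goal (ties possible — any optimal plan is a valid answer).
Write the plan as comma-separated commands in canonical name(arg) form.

start: at (2,3), heading N
1. face(E) → at (2,3), heading E
2. strafe(left, 1) → at (2,4), heading E
3. strafe(left, 1) → at (2,5), heading E
shorter routes all fall short; 3 is best.

face(E), strafe(left, 1), strafe(left, 1)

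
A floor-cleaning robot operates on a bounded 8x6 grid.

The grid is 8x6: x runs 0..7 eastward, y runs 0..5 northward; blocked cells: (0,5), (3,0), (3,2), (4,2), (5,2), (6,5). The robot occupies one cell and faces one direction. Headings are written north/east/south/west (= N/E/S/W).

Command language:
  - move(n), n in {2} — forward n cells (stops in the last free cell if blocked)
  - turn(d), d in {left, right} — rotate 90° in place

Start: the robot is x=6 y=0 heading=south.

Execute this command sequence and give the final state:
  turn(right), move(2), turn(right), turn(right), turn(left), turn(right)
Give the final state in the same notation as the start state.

x=4 y=0 heading=east

t0: x=6 y=0 heading=south
1. turn(right) → x=6 y=0 heading=west
2. move(2) → x=4 y=0 heading=west
3. turn(right) → x=4 y=0 heading=north
4. turn(right) → x=4 y=0 heading=east
5. turn(left) → x=4 y=0 heading=north
6. turn(right) → x=4 y=0 heading=east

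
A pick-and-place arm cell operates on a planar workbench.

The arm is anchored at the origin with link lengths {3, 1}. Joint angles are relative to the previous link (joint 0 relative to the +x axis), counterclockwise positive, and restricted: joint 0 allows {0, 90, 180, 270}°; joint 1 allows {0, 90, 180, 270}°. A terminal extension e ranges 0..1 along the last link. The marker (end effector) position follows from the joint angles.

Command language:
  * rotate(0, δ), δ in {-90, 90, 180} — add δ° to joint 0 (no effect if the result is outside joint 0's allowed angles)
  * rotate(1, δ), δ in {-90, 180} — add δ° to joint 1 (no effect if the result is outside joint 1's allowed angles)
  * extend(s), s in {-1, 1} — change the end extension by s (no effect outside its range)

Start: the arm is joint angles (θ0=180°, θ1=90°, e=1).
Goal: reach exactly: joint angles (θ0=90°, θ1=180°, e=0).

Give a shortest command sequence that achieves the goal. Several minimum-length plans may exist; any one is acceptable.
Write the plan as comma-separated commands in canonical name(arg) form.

from: joint angles (θ0=180°, θ1=90°, e=1)
1. rotate(0, -90) → joint angles (θ0=90°, θ1=90°, e=1)
2. rotate(1, 180) → joint angles (θ0=90°, θ1=270°, e=1)
3. rotate(1, -90) → joint angles (θ0=90°, θ1=180°, e=1)
4. extend(-1) → joint angles (θ0=90°, θ1=180°, e=0)
nothing shorter than 4 reaches the goal.

rotate(0, -90), rotate(1, 180), rotate(1, -90), extend(-1)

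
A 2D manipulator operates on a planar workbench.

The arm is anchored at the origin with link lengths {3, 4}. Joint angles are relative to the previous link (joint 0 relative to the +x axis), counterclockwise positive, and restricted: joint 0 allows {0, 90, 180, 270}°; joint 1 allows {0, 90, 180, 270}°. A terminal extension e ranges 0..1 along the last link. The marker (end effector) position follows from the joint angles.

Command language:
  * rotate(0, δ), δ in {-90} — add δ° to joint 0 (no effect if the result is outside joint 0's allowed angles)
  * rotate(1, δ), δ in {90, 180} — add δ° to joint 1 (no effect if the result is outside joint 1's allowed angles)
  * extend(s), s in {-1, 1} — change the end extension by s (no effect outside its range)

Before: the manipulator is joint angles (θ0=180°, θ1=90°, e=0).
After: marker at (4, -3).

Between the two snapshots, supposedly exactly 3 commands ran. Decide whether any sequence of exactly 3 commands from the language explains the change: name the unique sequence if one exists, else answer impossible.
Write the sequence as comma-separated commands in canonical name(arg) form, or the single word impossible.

initial: joint angles (θ0=180°, θ1=90°, e=0)
[1] after rotate(0, -90): joint angles (θ0=90°, θ1=90°, e=0)
[2] after rotate(0, -90): joint angles (θ0=0°, θ1=90°, e=0)
[3] after rotate(0, -90): joint angles (θ0=270°, θ1=90°, e=0)
no other 3-command option fits: unique.

rotate(0, -90), rotate(0, -90), rotate(0, -90)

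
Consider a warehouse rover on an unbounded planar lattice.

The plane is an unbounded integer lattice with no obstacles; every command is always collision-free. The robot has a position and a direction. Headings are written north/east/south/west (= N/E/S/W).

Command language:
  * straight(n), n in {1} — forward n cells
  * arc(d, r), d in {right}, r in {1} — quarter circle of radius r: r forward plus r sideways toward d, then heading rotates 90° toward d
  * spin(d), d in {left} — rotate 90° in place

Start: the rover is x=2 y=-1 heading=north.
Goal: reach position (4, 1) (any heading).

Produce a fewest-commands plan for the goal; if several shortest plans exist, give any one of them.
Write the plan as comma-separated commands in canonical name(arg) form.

arc(right, 1), spin(left), arc(right, 1)

from: x=2 y=-1 heading=north
step 1 (arc(right, 1)): x=3 y=0 heading=east
step 2 (spin(left)): x=3 y=0 heading=north
step 3 (arc(right, 1)): x=4 y=1 heading=east
nothing shorter than 3 reaches the goal.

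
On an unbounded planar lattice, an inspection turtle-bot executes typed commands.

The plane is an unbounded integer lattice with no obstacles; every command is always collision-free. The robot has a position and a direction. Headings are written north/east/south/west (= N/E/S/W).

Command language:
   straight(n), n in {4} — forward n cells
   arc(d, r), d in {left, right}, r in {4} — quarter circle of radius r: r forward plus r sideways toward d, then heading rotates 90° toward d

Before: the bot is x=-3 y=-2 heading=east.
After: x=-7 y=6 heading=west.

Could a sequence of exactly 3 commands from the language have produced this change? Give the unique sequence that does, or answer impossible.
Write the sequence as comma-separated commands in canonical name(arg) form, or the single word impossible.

arc(left, 4), arc(left, 4), straight(4)

key: position moved to (-7,6) AND the heading swung to W — translation plus rotation needed
begin: x=-3 y=-2 heading=east
[1] after arc(left, 4): x=1 y=2 heading=north
[2] after arc(left, 4): x=-3 y=6 heading=west
[3] after straight(4): x=-7 y=6 heading=west
no other 3-command option fits: unique.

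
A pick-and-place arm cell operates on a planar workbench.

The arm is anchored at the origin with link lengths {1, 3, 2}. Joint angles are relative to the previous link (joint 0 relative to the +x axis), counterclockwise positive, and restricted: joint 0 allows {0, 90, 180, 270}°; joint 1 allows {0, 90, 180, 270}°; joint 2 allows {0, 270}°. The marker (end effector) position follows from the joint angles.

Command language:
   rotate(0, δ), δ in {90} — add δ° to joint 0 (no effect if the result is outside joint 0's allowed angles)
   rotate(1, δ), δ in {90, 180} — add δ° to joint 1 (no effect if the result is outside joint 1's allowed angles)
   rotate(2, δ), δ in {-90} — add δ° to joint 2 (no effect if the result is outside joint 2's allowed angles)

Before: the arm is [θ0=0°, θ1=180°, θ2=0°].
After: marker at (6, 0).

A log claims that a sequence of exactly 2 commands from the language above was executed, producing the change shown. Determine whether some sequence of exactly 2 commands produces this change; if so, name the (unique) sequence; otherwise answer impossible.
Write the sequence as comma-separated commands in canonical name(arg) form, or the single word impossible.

begin: [θ0=0°, θ1=180°, θ2=0°]
t=1 rotate(1, 90) ⇒ [θ0=0°, θ1=270°, θ2=0°]
t=2 rotate(1, 90) ⇒ [θ0=0°, θ1=0°, θ2=0°]
no rival 2-sequence matches.

rotate(1, 90), rotate(1, 90)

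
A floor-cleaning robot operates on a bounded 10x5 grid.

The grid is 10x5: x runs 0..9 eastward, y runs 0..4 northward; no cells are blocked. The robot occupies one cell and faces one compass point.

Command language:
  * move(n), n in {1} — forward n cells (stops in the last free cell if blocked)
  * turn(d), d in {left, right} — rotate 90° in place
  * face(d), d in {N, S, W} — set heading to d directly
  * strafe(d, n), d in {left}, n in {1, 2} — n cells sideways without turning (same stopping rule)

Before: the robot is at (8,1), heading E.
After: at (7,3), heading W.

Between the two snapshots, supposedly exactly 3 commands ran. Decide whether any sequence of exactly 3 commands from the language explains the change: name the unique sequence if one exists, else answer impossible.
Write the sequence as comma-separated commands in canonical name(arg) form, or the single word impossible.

strafe(left, 2), face(W), move(1)

key: running move(1) before strafe(left, 2) would end elsewhere — order is forced
start: at (8,1), heading E
[1] after strafe(left, 2): at (8,3), heading E
[2] after face(W): at (8,3), heading W
[3] after move(1): at (7,3), heading W
uniquely the one of 512 3-step routes that fits.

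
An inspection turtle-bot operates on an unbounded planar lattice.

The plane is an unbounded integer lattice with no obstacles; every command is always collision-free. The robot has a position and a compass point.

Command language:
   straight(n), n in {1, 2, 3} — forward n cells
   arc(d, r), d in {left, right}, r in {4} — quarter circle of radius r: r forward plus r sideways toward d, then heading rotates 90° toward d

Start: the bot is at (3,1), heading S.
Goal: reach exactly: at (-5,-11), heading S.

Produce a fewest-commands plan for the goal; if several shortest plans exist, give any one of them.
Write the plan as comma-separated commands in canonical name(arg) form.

initial: at (3,1), heading S
1. straight(3) → at (3,-2), heading S
2. arc(right, 4) → at (-1,-6), heading W
3. arc(left, 4) → at (-5,-10), heading S
4. straight(1) → at (-5,-11), heading S
minimal: 4 command(s), checked below 4.

straight(3), arc(right, 4), arc(left, 4), straight(1)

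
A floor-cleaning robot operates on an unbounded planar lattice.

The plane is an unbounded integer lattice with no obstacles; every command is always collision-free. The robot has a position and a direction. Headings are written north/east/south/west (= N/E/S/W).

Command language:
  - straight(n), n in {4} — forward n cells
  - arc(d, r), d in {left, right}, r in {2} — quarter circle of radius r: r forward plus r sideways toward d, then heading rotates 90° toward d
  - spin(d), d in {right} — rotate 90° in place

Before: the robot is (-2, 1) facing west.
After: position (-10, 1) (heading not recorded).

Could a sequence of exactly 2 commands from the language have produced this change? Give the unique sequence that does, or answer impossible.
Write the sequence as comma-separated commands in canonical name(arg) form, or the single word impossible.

straight(4), straight(4)

from: (-2, 1) facing west
step 1 (straight(4)): (-6, 1) facing west
step 2 (straight(4)): (-10, 1) facing west
all 16 alternatives checked — unique.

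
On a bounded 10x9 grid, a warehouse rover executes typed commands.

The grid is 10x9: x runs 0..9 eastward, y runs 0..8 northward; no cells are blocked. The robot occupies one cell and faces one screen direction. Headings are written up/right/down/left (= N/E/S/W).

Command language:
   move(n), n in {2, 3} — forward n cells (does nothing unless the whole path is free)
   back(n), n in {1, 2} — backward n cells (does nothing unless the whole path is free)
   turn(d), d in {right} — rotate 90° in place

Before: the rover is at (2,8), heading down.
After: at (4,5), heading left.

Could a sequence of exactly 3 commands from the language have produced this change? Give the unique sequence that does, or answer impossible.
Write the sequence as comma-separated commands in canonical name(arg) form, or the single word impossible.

move(3), turn(right), back(2)

key: running back(2) before move(3) would end elsewhere — order is forced
initial: at (2,8), heading down
step 1 (move(3)): at (2,5), heading down
step 2 (turn(right)): at (2,5), heading left
step 3 (back(2)): at (4,5), heading left
all 125 alternatives checked — unique.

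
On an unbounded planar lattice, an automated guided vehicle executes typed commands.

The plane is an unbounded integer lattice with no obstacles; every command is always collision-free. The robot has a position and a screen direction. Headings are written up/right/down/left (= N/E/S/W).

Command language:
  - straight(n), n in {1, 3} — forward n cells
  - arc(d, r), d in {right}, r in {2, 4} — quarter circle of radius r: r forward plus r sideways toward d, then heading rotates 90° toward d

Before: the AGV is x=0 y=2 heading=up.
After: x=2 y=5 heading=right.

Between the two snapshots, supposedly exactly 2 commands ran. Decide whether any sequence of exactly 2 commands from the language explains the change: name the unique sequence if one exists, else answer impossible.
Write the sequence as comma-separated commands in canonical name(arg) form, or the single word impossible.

key: running arc(right, 2) before straight(1) would end elsewhere — order is forced
t0: x=0 y=2 heading=up
[1] after straight(1): x=0 y=3 heading=up
[2] after arc(right, 2): x=2 y=5 heading=right
no rival 2-sequence matches.

straight(1), arc(right, 2)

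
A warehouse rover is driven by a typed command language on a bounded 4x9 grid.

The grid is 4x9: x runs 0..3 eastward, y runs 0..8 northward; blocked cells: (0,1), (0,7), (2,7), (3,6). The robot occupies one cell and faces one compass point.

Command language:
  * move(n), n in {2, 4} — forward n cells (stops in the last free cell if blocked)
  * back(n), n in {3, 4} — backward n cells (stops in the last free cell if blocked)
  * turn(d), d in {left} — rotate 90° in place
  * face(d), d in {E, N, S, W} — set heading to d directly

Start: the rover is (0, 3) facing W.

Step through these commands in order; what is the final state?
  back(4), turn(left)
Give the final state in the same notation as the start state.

(3, 3) facing S

initial: (0, 3) facing W
1. back(4) → (3, 3) facing W
2. turn(left) → (3, 3) facing S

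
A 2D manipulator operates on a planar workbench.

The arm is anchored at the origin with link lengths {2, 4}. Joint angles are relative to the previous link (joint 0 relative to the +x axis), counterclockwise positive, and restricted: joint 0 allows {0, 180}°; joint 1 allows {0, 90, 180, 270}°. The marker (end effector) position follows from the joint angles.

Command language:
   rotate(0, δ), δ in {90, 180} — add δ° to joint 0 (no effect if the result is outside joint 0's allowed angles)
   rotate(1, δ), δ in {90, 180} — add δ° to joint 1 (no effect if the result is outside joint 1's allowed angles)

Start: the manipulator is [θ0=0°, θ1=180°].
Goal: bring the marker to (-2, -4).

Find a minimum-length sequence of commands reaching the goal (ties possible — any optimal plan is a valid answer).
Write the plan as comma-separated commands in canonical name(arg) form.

rotate(1, 180), rotate(1, 90), rotate(0, 180)

initial: [θ0=0°, θ1=180°]
[1] after rotate(1, 180): [θ0=0°, θ1=0°]
[2] after rotate(1, 90): [θ0=0°, θ1=90°]
[3] after rotate(0, 180): [θ0=180°, θ1=90°]
nothing shorter than 3 reaches the goal.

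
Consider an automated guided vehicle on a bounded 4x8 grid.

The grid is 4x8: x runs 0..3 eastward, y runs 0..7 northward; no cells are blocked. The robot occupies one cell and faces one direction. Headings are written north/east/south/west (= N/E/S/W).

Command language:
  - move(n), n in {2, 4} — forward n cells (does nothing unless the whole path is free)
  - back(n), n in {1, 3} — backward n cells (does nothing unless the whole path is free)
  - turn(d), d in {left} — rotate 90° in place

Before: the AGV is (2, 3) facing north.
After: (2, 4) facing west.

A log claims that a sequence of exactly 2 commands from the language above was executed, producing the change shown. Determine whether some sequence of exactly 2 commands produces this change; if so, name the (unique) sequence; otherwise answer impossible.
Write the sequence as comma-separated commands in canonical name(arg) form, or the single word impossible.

impossible

every 2-command combo misses the target.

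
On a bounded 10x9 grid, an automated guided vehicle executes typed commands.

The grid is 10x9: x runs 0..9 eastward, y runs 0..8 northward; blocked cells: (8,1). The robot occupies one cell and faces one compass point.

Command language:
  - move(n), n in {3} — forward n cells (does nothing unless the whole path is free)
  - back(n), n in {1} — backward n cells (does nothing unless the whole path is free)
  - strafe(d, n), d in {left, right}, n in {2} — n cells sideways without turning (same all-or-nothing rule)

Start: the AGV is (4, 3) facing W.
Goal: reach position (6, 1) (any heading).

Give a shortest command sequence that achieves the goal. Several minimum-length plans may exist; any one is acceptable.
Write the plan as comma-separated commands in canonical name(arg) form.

back(1), back(1), strafe(left, 2)

t0: (4, 3) facing W
1. back(1) → (5, 3) facing W
2. back(1) → (6, 3) facing W
3. strafe(left, 2) → (6, 1) facing W
shorter routes all fall short; 3 is best.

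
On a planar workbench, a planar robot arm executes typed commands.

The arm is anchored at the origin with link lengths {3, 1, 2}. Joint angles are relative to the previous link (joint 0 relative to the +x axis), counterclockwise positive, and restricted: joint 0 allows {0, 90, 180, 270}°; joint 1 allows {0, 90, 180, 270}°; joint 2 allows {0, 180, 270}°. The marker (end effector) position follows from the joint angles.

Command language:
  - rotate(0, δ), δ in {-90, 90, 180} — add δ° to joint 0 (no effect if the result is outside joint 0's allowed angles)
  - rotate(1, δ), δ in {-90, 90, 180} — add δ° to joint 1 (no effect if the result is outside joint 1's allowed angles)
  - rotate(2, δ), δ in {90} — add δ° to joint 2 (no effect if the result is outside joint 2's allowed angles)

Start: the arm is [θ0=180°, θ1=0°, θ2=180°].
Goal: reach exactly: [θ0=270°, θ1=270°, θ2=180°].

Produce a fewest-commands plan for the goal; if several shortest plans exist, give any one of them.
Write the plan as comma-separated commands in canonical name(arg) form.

rotate(0, 90), rotate(1, -90)

from: [θ0=180°, θ1=0°, θ2=180°]
t=1 rotate(0, 90) ⇒ [θ0=270°, θ1=0°, θ2=180°]
t=2 rotate(1, -90) ⇒ [θ0=270°, θ1=270°, θ2=180°]
no 1-step plan works, so 2 is optimal.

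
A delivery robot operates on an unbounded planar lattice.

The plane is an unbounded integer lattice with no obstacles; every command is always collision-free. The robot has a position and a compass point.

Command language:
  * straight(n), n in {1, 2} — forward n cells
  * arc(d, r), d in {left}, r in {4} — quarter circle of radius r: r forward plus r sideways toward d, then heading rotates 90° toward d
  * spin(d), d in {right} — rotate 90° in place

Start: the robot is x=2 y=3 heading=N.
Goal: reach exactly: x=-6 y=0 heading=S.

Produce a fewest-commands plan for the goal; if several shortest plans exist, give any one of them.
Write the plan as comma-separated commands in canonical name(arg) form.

from: x=2 y=3 heading=N
t=1 arc(left, 4) ⇒ x=-2 y=7 heading=W
t=2 arc(left, 4) ⇒ x=-6 y=3 heading=S
t=3 straight(1) ⇒ x=-6 y=2 heading=S
t=4 straight(2) ⇒ x=-6 y=0 heading=S
shorter routes all fall short; 4 is best.

arc(left, 4), arc(left, 4), straight(1), straight(2)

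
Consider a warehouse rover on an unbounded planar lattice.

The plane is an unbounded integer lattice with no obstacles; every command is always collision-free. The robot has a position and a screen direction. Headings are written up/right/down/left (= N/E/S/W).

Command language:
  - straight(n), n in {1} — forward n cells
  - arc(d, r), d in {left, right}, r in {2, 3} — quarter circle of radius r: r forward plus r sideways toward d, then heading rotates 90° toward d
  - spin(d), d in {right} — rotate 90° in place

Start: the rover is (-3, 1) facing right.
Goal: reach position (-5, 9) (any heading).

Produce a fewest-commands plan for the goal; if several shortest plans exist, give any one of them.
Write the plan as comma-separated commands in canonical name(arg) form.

t0: (-3, 1) facing right
t=1 arc(left, 3) ⇒ (0, 4) facing up
t=2 arc(left, 3) ⇒ (-3, 7) facing left
t=3 arc(right, 2) ⇒ (-5, 9) facing up
no 2-step plan works, so 3 is optimal.

arc(left, 3), arc(left, 3), arc(right, 2)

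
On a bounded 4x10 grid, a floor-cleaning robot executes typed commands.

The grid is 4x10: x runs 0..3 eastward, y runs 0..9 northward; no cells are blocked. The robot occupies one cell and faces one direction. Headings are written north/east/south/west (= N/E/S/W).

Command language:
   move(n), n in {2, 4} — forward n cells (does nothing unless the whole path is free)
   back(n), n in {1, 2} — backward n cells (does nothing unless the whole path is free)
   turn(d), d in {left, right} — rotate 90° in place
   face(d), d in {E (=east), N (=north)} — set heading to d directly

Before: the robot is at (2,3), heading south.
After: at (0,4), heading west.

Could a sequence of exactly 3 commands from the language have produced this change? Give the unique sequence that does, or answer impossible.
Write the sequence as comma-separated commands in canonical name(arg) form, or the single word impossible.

back(1), turn(right), move(2)

key: order matters: swapping back(1) and move(2) lands elsewhere
initial: at (2,3), heading south
step 1 (back(1)): at (2,4), heading south
step 2 (turn(right)): at (2,4), heading west
step 3 (move(2)): at (0,4), heading west
all 512 alternatives checked — unique.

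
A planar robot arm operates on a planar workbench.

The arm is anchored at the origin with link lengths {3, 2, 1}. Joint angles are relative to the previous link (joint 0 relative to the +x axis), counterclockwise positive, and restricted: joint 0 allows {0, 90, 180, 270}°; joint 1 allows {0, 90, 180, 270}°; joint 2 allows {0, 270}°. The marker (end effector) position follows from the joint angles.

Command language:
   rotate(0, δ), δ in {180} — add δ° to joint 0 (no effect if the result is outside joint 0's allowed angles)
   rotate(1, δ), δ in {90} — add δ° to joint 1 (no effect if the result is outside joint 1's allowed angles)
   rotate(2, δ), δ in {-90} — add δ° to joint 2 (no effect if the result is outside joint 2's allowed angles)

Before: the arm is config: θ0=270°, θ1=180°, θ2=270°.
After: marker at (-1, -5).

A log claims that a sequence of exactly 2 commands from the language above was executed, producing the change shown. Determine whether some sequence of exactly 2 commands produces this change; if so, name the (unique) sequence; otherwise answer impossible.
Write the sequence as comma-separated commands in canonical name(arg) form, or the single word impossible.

t0: config: θ0=270°, θ1=180°, θ2=270°
step 1 (rotate(1, 90)): config: θ0=270°, θ1=270°, θ2=270°
step 2 (rotate(1, 90)): config: θ0=270°, θ1=0°, θ2=270°
uniquely the one of 9 2-step routes that fits.

rotate(1, 90), rotate(1, 90)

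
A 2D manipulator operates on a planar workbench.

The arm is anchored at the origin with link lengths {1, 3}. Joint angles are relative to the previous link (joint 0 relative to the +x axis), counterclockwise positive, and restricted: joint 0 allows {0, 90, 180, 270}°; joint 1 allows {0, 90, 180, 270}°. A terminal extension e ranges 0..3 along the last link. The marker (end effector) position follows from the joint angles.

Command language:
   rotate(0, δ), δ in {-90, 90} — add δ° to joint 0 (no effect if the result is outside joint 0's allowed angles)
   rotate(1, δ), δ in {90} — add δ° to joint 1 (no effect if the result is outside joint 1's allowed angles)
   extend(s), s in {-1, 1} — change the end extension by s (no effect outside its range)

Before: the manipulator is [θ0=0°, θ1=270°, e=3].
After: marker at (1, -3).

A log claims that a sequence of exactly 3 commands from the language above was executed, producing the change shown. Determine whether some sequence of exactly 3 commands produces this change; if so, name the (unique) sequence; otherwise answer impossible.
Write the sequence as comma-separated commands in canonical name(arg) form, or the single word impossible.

begin: [θ0=0°, θ1=270°, e=3]
[1] after extend(-1): [θ0=0°, θ1=270°, e=2]
[2] after extend(-1): [θ0=0°, θ1=270°, e=1]
[3] after extend(-1): [θ0=0°, θ1=270°, e=0]
uniquely the one of 125 3-step routes that fits.

extend(-1), extend(-1), extend(-1)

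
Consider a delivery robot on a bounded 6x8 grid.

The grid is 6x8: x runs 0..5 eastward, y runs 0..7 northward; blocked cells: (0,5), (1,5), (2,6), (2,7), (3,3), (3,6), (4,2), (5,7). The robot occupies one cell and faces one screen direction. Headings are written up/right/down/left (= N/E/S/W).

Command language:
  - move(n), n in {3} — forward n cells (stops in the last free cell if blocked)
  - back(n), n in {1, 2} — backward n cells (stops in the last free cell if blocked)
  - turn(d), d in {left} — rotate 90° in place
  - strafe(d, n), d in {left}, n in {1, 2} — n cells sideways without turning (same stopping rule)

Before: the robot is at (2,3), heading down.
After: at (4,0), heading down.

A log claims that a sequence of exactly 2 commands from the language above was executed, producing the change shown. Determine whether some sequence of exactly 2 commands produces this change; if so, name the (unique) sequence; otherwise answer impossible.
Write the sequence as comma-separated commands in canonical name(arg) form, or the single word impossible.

move(3), strafe(left, 2)

key: running strafe(left, 2) before move(3) would end elsewhere — order is forced
initial: at (2,3), heading down
[1] after move(3): at (2,0), heading down
[2] after strafe(left, 2): at (4,0), heading down
all 36 alternatives checked — unique.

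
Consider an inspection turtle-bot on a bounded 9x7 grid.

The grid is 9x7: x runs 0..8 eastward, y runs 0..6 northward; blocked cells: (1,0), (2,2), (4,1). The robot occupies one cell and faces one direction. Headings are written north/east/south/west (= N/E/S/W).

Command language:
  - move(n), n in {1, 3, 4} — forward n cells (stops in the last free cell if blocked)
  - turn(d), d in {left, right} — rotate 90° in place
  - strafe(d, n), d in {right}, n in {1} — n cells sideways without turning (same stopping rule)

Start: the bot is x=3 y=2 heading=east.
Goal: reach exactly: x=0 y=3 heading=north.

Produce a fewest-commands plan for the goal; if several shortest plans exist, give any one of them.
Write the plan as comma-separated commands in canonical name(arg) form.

from: x=3 y=2 heading=east
1. turn(left) → x=3 y=2 heading=north
2. turn(left) → x=3 y=2 heading=west
3. strafe(right, 1) → x=3 y=3 heading=west
4. move(4) → x=0 y=3 heading=west
5. turn(right) → x=0 y=3 heading=north
shorter routes all fall short; 5 is best.

turn(left), turn(left), strafe(right, 1), move(4), turn(right)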